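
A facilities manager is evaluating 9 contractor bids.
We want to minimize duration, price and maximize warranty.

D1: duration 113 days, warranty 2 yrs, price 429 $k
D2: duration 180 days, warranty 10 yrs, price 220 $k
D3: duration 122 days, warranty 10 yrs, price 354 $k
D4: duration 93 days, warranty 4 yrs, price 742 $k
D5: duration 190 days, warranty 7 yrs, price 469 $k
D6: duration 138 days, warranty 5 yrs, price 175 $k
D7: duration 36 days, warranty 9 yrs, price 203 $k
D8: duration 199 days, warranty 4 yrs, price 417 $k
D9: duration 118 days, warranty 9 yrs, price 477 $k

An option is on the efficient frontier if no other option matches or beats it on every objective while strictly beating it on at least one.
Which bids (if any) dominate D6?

D1: worse on warranty (2 vs 5).
D2: worse on duration (180 vs 138).
D3: worse on price (354 vs 175).
D4: worse on warranty (4 vs 5).
D5: worse on duration (190 vs 138).
D7: worse on price (203 vs 175).
D8: worse on duration (199 vs 138).
D9: worse on price (477 vs 175).
No option dominates D6.

none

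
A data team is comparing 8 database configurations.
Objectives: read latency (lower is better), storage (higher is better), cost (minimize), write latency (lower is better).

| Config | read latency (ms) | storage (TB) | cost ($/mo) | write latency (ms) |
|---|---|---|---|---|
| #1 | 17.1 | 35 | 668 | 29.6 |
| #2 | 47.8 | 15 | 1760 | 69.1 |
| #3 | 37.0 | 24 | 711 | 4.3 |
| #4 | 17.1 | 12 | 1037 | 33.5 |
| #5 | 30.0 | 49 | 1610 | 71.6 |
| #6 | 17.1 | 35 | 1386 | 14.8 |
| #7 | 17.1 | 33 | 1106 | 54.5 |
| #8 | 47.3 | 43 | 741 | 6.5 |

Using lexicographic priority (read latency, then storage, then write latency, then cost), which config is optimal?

#6

First minimize read latency: best is 17.1, kept {#1, #4, #6, #7}.
Then maximize storage: best is 35, kept {#1, #6}.
Then minimize write latency: best is 14.8, kept {#6}.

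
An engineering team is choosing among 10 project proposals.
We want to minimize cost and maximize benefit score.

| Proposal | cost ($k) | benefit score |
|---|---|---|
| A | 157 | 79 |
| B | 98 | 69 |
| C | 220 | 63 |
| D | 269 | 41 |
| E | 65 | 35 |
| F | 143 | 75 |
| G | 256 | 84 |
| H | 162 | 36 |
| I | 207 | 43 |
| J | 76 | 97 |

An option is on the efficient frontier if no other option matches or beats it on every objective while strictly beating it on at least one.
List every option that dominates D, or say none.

A, B, C, F, G, I, J

A: cost 157≤269, benefit score 79≥41 — dominates D.
B: cost 98≤269, benefit score 69≥41 — dominates D.
C: cost 220≤269, benefit score 63≥41 — dominates D.
F: cost 143≤269, benefit score 75≥41 — dominates D.
G: cost 256≤269, benefit score 84≥41 — dominates D.
I: cost 207≤269, benefit score 43≥41 — dominates D.
J: cost 76≤269, benefit score 97≥41 — dominates D.
Others (E, H) are each worse than D on at least one objective.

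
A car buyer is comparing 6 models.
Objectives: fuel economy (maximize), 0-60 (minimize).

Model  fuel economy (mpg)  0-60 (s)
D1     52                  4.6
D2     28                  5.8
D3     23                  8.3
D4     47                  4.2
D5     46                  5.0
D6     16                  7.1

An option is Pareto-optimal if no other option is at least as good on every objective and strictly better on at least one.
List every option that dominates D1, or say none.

D2: worse on fuel economy (28 vs 52).
D3: worse on fuel economy (23 vs 52).
D4: worse on fuel economy (47 vs 52).
D5: worse on fuel economy (46 vs 52).
D6: worse on fuel economy (16 vs 52).
No option dominates D1.

none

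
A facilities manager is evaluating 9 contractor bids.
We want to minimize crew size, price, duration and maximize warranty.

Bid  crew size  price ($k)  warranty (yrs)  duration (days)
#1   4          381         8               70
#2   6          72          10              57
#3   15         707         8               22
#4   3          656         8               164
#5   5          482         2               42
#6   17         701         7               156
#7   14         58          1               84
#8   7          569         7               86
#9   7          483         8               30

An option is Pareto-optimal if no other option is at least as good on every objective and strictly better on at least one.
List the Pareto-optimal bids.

#1: not dominated.
#2: not dominated (best warranty).
#3: not dominated (best duration).
#4: not dominated (best crew size).
#5: not dominated.
#6: dominated by #1 (crew size 4≤17, price 381≤701, warranty 8≥7, duration 70≤156).
#7: not dominated (best price).
#8: dominated by #1 (crew size 4≤7, price 381≤569, warranty 8≥7, duration 70≤86).
#9: not dominated.

#1, #2, #3, #4, #5, #7, #9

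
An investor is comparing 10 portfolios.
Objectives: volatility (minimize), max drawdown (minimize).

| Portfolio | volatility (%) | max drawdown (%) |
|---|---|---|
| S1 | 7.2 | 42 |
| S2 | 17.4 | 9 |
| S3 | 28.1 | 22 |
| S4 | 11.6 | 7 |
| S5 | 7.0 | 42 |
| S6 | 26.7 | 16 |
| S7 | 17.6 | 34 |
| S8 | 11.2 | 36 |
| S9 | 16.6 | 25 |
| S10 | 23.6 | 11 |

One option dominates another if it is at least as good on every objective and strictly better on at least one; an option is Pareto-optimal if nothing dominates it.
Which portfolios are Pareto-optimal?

S1: dominated by S5 (volatility 7.0≤7.2, max drawdown 42≤42).
S2: dominated by S4 (volatility 11.6≤17.4, max drawdown 7≤9).
S3: dominated by S2 (volatility 17.4≤28.1, max drawdown 9≤22).
S4: not dominated (best max drawdown).
S5: not dominated (best volatility).
S6: dominated by S2 (volatility 17.4≤26.7, max drawdown 9≤16).
S7: dominated by S2 (volatility 17.4≤17.6, max drawdown 9≤34).
S8: not dominated.
S9: dominated by S4 (volatility 11.6≤16.6, max drawdown 7≤25).
S10: dominated by S2 (volatility 17.4≤23.6, max drawdown 9≤11).

S4, S5, S8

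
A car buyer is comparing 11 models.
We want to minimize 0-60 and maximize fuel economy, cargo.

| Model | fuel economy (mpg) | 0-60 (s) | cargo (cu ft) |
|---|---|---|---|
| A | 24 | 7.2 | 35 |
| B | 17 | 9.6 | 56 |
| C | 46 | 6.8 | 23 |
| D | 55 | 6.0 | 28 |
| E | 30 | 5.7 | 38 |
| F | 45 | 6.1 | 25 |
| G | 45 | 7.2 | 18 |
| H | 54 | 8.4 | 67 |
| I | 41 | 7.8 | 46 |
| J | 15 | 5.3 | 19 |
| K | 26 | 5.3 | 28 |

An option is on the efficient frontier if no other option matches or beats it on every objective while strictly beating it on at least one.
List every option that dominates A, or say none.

E

E: fuel economy 30≥24, 0-60 5.7≤7.2, cargo 38≥35 — dominates A.
Others (B, C, D, F, G, H, I, J, K) are each worse than A on at least one objective.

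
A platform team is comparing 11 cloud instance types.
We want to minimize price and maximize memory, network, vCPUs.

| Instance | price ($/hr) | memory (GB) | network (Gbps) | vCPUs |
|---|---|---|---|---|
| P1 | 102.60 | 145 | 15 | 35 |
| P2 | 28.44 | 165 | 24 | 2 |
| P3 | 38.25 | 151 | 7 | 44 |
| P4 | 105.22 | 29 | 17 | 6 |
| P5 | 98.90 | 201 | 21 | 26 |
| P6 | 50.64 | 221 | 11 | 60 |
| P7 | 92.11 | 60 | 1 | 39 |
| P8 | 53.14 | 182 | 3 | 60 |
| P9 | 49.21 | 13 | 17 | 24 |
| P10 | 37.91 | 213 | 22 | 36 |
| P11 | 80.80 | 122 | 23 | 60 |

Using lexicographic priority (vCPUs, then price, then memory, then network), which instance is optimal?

First maximize vCPUs: best is 60, kept {P6, P8, P11}.
Then minimize price: best is 50.64, kept {P6}.

P6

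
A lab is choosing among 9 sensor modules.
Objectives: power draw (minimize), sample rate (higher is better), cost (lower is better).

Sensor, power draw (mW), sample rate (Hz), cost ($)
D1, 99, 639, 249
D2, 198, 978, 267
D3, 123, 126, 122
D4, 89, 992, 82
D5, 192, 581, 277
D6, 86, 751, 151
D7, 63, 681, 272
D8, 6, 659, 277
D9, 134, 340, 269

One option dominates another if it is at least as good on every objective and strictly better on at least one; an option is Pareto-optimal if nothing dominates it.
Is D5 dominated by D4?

D4 vs D5: power draw 89≤192, sample rate 992≥581, cost 82≤277 — D4 is at least as good on every objective with at least one strict improvement.

Yes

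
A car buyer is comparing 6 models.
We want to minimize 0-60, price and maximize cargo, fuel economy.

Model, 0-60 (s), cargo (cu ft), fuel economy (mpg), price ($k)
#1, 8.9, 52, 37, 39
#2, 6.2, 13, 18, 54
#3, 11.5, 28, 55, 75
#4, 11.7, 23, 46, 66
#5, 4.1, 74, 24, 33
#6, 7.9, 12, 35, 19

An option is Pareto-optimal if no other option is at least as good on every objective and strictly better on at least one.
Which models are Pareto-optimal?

#1, #3, #4, #5, #6

#1: not dominated.
#2: dominated by #5 (0-60 4.1≤6.2, cargo 74≥13, fuel economy 24≥18, price 33≤54).
#3: not dominated (best fuel economy).
#4: not dominated.
#5: not dominated (best 0-60).
#6: not dominated (best price).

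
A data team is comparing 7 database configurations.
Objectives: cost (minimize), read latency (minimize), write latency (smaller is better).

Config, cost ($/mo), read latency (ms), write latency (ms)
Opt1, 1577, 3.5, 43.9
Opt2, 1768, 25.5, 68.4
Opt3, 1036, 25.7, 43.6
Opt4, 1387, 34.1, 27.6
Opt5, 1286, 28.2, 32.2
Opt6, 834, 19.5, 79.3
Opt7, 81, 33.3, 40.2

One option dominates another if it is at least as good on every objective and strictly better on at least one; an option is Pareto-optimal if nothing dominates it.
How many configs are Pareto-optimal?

Opt1: not dominated (best read latency).
Opt2: dominated by Opt1 (cost 1577≤1768, read latency 3.5≤25.5, write latency 43.9≤68.4).
Opt3: not dominated.
Opt4: not dominated (best write latency).
Opt5: not dominated.
Opt6: not dominated.
Opt7: not dominated (best cost).
Pareto-optimal: Opt1, Opt3, Opt4, Opt5, Opt6, Opt7 → 6.

6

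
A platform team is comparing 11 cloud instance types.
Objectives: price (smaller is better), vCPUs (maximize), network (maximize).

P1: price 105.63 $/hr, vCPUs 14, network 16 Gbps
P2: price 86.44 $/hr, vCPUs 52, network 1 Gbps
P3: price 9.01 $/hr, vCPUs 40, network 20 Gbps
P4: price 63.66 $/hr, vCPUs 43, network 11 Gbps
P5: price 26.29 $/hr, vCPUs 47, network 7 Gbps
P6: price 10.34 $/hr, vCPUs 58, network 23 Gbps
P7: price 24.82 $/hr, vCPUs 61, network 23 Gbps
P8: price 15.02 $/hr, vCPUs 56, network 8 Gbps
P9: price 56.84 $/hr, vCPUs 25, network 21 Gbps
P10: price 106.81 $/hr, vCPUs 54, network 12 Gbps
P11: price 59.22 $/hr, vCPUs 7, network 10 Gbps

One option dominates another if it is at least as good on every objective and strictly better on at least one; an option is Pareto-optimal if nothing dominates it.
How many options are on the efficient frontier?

P1: dominated by P3 (price 9.01≤105.63, vCPUs 40≥14, network 20≥16).
P2: dominated by P6 (price 10.34≤86.44, vCPUs 58≥52, network 23≥1).
P3: not dominated (best price).
P4: dominated by P6 (price 10.34≤63.66, vCPUs 58≥43, network 23≥11).
P5: dominated by P6 (price 10.34≤26.29, vCPUs 58≥47, network 23≥7).
P6: not dominated.
P7: not dominated (best vCPUs).
P8: dominated by P6 (price 10.34≤15.02, vCPUs 58≥56, network 23≥8).
P9: dominated by P6 (price 10.34≤56.84, vCPUs 58≥25, network 23≥21).
P10: dominated by P6 (price 10.34≤106.81, vCPUs 58≥54, network 23≥12).
P11: dominated by P3 (price 9.01≤59.22, vCPUs 40≥7, network 20≥10).
Pareto-optimal: P3, P6, P7 → 3.

3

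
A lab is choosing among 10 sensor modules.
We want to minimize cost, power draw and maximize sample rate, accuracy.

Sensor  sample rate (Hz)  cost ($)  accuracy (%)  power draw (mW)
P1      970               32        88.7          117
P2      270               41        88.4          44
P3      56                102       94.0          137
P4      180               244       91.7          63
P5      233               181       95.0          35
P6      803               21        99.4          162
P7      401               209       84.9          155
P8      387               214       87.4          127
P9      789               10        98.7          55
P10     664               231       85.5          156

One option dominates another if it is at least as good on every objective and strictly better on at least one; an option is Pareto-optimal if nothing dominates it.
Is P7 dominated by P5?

No

P5 vs P7: P5 is worse on sample rate (233 vs 401), so it does not dominate P7.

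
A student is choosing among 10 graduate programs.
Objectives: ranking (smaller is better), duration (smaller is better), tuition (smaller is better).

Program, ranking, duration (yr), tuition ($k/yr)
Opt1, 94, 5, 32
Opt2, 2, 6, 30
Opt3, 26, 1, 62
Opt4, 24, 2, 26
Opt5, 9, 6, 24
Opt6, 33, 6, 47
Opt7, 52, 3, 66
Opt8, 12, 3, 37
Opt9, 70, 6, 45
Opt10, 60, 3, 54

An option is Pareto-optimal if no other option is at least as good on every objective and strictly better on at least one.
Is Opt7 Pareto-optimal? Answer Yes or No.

No

Opt3 vs Opt7: ranking 26≤52, duration 1≤3, tuition 62≤66 — Opt3 is at least as good on every objective and strictly better on at least one, so Opt3 dominates Opt7.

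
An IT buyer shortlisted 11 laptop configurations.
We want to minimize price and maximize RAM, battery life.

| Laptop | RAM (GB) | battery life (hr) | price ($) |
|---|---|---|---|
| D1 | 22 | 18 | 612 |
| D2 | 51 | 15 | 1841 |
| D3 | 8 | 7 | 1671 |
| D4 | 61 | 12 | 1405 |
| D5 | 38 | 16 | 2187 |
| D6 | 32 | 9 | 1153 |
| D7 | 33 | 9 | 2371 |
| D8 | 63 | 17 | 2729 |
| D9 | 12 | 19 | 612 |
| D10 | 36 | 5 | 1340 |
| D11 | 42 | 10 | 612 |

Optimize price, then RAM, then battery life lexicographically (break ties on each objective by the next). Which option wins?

First minimize price: best is 612, kept {D1, D9, D11}.
Then maximize RAM: best is 42, kept {D11}.

D11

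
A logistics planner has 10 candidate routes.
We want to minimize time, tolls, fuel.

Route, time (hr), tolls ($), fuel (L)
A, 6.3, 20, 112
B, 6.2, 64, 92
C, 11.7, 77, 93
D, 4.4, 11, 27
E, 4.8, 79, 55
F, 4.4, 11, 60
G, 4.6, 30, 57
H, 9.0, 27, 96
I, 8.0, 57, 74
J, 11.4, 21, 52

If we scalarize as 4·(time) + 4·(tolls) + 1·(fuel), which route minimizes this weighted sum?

A: 4·6.3 + 4·20 + 1·112 = 217.2
B: 4·6.2 + 4·64 + 1·92 = 372.8
C: 4·11.7 + 4·77 + 1·93 = 447.8
D: 4·4.4 + 4·11 + 1·27 = 88.6
E: 4·4.8 + 4·79 + 1·55 = 390.2
F: 4·4.4 + 4·11 + 1·60 = 121.6
G: 4·4.6 + 4·30 + 1·57 = 195.4
H: 4·9.0 + 4·27 + 1·96 = 240.0
I: 4·8.0 + 4·57 + 1·74 = 334.0
J: 4·11.4 + 4·21 + 1·52 = 181.6
Lowest: D at 88.6.

D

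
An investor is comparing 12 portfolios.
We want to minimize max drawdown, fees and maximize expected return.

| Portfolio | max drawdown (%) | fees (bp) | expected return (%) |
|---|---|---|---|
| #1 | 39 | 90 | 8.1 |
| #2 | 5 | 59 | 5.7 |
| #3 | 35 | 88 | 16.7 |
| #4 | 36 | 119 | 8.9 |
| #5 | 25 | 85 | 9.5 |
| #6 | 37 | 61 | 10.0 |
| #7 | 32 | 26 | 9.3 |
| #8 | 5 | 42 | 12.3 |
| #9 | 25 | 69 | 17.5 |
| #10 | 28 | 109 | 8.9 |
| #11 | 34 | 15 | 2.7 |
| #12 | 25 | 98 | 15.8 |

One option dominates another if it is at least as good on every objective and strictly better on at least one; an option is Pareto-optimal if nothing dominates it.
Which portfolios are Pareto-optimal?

#7, #8, #9, #11

#1: dominated by #3 (max drawdown 35≤39, fees 88≤90, expected return 16.7≥8.1).
#2: dominated by #8 (max drawdown 5≤5, fees 42≤59, expected return 12.3≥5.7).
#3: dominated by #9 (max drawdown 25≤35, fees 69≤88, expected return 17.5≥16.7).
#4: dominated by #3 (max drawdown 35≤36, fees 88≤119, expected return 16.7≥8.9).
#5: dominated by #8 (max drawdown 5≤25, fees 42≤85, expected return 12.3≥9.5).
#6: dominated by #8 (max drawdown 5≤37, fees 42≤61, expected return 12.3≥10.0).
#7: not dominated.
#8: not dominated.
#9: not dominated (best expected return).
#10: dominated by #5 (max drawdown 25≤28, fees 85≤109, expected return 9.5≥8.9).
#11: not dominated (best fees).
#12: dominated by #9 (max drawdown 25≤25, fees 69≤98, expected return 17.5≥15.8).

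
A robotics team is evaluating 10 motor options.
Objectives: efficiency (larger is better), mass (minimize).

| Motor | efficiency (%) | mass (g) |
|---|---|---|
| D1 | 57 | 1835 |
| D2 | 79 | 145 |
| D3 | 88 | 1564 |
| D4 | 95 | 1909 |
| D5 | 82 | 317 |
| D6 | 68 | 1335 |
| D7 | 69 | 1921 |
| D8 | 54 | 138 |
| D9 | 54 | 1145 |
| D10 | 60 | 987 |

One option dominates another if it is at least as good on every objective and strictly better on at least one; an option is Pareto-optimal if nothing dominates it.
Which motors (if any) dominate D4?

none

D1: worse on efficiency (57 vs 95).
D2: worse on efficiency (79 vs 95).
D3: worse on efficiency (88 vs 95).
D5: worse on efficiency (82 vs 95).
D6: worse on efficiency (68 vs 95).
D7: worse on efficiency (69 vs 95).
D8: worse on efficiency (54 vs 95).
D9: worse on efficiency (54 vs 95).
D10: worse on efficiency (60 vs 95).
No option dominates D4.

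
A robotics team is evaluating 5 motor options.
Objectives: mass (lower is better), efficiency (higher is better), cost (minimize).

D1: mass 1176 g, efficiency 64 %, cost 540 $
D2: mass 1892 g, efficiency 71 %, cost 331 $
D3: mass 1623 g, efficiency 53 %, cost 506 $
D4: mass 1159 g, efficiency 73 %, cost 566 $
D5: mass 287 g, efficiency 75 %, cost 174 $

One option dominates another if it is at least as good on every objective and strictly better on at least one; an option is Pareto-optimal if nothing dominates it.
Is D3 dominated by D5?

Yes

D5 vs D3: mass 287≤1623, efficiency 75≥53, cost 174≤506 — D5 is at least as good on every objective with at least one strict improvement.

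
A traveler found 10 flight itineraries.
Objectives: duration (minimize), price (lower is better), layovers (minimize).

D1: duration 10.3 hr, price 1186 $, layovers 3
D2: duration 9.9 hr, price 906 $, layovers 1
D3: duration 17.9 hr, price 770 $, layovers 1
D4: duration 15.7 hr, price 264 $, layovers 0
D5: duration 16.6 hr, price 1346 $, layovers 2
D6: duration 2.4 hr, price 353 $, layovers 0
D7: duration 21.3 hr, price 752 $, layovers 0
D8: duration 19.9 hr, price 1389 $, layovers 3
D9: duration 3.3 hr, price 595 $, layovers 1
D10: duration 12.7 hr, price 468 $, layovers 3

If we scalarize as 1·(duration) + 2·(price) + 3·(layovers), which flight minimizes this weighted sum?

D1: 1·10.3 + 2·1186 + 3·3 = 2391.3
D2: 1·9.9 + 2·906 + 3·1 = 1824.9
D3: 1·17.9 + 2·770 + 3·1 = 1560.9
D4: 1·15.7 + 2·264 + 3·0 = 543.7
D5: 1·16.6 + 2·1346 + 3·2 = 2714.6
D6: 1·2.4 + 2·353 + 3·0 = 708.4
D7: 1·21.3 + 2·752 + 3·0 = 1525.3
D8: 1·19.9 + 2·1389 + 3·3 = 2806.9
D9: 1·3.3 + 2·595 + 3·1 = 1196.3
D10: 1·12.7 + 2·468 + 3·3 = 957.7
Lowest: D4 at 543.7.

D4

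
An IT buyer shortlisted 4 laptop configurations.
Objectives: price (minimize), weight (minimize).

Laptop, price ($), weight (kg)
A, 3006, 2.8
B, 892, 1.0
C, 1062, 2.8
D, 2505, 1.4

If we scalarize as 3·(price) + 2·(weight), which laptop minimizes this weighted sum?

A: 3·3006 + 2·2.8 = 9023.6
B: 3·892 + 2·1.0 = 2678.0
C: 3·1062 + 2·2.8 = 3191.6
D: 3·2505 + 2·1.4 = 7517.8
Lowest: B at 2678.0.

B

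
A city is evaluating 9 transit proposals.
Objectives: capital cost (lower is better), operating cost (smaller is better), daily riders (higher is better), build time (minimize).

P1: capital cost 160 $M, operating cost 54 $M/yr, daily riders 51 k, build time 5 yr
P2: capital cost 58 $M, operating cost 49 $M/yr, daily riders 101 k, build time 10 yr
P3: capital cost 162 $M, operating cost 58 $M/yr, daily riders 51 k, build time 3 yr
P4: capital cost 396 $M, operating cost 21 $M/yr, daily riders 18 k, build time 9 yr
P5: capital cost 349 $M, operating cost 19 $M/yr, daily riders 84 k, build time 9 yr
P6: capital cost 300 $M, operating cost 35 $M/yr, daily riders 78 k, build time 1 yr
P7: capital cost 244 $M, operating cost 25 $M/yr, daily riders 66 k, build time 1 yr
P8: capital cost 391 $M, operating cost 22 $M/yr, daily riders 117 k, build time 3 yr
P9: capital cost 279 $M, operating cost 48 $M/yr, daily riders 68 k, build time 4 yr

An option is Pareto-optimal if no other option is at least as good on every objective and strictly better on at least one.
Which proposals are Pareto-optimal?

P1, P2, P3, P5, P6, P7, P8, P9

P1: not dominated.
P2: not dominated (best capital cost).
P3: not dominated.
P4: dominated by P5 (capital cost 349≤396, operating cost 19≤21, daily riders 84≥18, build time 9≤9).
P5: not dominated (best operating cost).
P6: not dominated.
P7: not dominated.
P8: not dominated (best daily riders).
P9: not dominated.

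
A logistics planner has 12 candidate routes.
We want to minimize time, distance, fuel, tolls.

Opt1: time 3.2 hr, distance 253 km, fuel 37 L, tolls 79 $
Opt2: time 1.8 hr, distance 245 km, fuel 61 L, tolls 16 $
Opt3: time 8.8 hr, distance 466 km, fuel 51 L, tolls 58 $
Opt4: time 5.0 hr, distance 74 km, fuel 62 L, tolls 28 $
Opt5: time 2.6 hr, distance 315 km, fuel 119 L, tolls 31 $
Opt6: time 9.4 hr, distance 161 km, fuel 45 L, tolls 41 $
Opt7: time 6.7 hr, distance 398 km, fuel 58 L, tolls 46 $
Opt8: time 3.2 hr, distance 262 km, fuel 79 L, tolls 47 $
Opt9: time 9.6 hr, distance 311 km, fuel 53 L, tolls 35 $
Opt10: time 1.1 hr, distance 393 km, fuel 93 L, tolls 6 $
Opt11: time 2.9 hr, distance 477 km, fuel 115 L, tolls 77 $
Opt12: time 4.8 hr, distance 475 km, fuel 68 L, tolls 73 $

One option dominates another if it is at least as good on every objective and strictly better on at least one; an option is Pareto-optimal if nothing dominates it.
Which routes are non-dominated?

Opt1, Opt2, Opt3, Opt4, Opt6, Opt7, Opt9, Opt10

Opt1: not dominated (best fuel).
Opt2: not dominated.
Opt3: not dominated.
Opt4: not dominated (best distance).
Opt5: dominated by Opt2 (time 1.8≤2.6, distance 245≤315, fuel 61≤119, tolls 16≤31).
Opt6: not dominated.
Opt7: not dominated.
Opt8: dominated by Opt2 (time 1.8≤3.2, distance 245≤262, fuel 61≤79, tolls 16≤47).
Opt9: not dominated.
Opt10: not dominated (best time).
Opt11: dominated by Opt2 (time 1.8≤2.9, distance 245≤477, fuel 61≤115, tolls 16≤77).
Opt12: dominated by Opt2 (time 1.8≤4.8, distance 245≤475, fuel 61≤68, tolls 16≤73).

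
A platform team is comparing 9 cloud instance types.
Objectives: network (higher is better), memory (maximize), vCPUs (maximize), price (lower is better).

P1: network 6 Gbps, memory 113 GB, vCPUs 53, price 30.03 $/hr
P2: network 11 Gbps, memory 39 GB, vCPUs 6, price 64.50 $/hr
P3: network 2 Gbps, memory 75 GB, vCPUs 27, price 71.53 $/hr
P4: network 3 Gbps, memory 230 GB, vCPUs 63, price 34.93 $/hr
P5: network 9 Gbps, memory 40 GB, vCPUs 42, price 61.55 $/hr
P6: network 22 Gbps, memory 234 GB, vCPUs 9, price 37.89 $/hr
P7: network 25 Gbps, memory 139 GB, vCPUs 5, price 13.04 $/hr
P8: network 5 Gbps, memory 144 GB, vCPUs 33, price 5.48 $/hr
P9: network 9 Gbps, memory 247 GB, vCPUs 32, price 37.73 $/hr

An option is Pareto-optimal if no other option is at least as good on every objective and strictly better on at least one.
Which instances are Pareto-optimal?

P1, P4, P5, P6, P7, P8, P9

P1: not dominated.
P2: dominated by P6 (network 22≥11, memory 234≥39, vCPUs 9≥6, price 37.89≤64.50).
P3: dominated by P1 (network 6≥2, memory 113≥75, vCPUs 53≥27, price 30.03≤71.53).
P4: not dominated (best vCPUs).
P5: not dominated.
P6: not dominated.
P7: not dominated (best network).
P8: not dominated (best price).
P9: not dominated (best memory).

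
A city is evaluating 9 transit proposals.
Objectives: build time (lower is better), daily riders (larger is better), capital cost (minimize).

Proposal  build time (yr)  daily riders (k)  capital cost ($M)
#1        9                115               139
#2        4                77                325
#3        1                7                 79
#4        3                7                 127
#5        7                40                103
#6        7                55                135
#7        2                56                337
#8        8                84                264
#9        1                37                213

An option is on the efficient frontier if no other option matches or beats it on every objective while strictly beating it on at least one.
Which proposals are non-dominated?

#1: not dominated (best daily riders).
#2: not dominated.
#3: not dominated (best capital cost).
#4: dominated by #3 (build time 1≤3, daily riders 7≥7, capital cost 79≤127).
#5: not dominated.
#6: not dominated.
#7: not dominated.
#8: not dominated.
#9: not dominated.

#1, #2, #3, #5, #6, #7, #8, #9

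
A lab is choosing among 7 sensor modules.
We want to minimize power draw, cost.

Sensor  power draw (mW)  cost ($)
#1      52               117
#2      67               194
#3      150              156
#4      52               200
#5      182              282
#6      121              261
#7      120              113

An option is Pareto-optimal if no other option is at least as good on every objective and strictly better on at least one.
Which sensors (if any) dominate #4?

#1

#1: power draw 52≤52, cost 117≤200 — dominates #4.
Others (#2, #3, #5, #6, #7) are each worse than #4 on at least one objective.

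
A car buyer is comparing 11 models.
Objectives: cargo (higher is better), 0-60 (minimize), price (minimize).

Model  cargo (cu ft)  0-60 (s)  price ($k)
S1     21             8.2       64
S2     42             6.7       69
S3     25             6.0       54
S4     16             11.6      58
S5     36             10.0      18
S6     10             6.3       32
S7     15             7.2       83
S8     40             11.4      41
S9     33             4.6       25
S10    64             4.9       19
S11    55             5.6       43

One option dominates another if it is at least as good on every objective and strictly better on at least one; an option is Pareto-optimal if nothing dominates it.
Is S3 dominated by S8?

S8 vs S3: S8 is worse on 0-60 (11.4 vs 6.0), so it does not dominate S3.

No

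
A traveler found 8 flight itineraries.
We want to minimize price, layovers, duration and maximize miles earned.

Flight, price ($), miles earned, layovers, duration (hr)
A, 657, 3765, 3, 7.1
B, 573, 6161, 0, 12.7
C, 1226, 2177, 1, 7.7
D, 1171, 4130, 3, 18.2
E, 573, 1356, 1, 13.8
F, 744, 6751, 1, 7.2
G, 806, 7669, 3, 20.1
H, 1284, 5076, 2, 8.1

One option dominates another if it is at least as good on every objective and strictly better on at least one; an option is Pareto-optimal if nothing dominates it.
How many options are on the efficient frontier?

4

A: not dominated (best duration).
B: not dominated (best layovers).
C: dominated by F (price 744≤1226, miles earned 6751≥2177, layovers 1≤1, duration 7.2≤7.7).
D: dominated by B (price 573≤1171, miles earned 6161≥4130, layovers 0≤3, duration 12.7≤18.2).
E: dominated by B (price 573≤573, miles earned 6161≥1356, layovers 0≤1, duration 12.7≤13.8).
F: not dominated.
G: not dominated (best miles earned).
H: dominated by F (price 744≤1284, miles earned 6751≥5076, layovers 1≤2, duration 7.2≤8.1).
Pareto-optimal: A, B, F, G → 4.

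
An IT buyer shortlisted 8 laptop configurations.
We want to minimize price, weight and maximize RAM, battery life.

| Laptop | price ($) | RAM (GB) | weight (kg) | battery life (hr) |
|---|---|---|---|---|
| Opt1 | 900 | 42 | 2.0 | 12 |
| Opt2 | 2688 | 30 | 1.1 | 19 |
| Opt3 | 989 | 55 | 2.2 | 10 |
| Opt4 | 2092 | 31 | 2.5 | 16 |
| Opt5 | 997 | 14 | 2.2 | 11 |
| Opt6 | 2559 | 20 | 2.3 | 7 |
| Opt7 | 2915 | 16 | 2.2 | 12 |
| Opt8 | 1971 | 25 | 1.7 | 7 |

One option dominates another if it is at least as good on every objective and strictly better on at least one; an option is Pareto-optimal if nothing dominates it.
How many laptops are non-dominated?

Opt1: not dominated (best price).
Opt2: not dominated (best weight).
Opt3: not dominated (best RAM).
Opt4: not dominated.
Opt5: dominated by Opt1 (price 900≤997, RAM 42≥14, weight 2.0≤2.2, battery life 12≥11).
Opt6: dominated by Opt1 (price 900≤2559, RAM 42≥20, weight 2.0≤2.3, battery life 12≥7).
Opt7: dominated by Opt1 (price 900≤2915, RAM 42≥16, weight 2.0≤2.2, battery life 12≥12).
Opt8: not dominated.
Pareto-optimal: Opt1, Opt2, Opt3, Opt4, Opt8 → 5.

5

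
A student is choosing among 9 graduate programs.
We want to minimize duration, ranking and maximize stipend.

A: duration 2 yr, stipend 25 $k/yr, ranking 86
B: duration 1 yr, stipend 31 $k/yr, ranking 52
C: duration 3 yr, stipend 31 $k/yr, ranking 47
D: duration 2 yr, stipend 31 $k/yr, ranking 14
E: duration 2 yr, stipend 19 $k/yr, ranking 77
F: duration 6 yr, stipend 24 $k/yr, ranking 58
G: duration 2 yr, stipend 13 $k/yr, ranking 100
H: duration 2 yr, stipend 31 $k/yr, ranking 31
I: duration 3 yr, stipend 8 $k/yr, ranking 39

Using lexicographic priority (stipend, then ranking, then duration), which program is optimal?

D

First maximize stipend: best is 31, kept {B, C, D, H}.
Then minimize ranking: best is 14, kept {D}.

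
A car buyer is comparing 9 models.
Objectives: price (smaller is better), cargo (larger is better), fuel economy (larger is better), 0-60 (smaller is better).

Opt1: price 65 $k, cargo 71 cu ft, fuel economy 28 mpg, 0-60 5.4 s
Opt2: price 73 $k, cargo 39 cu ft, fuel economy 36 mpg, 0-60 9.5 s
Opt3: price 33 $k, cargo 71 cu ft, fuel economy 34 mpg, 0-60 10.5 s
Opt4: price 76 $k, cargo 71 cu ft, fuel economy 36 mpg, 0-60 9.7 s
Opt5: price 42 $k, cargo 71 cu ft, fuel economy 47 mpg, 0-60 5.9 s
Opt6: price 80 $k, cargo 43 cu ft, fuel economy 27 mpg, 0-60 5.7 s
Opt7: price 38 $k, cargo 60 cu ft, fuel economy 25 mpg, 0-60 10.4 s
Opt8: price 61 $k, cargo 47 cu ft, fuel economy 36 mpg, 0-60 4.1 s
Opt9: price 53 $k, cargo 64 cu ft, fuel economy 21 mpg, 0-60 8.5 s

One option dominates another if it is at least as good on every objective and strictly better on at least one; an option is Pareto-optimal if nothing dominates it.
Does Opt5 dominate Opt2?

Yes

Opt5 vs Opt2: price 42≤73, cargo 71≥39, fuel economy 47≥36, 0-60 5.9≤9.5 — Opt5 is at least as good on every objective with at least one strict improvement.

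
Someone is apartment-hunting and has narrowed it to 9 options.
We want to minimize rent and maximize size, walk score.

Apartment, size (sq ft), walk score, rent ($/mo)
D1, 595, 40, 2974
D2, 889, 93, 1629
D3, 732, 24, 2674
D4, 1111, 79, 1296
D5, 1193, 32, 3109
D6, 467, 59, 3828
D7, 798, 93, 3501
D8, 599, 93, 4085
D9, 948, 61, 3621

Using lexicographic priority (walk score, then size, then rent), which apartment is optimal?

First maximize walk score: best is 93, kept {D2, D7, D8}.
Then maximize size: best is 889, kept {D2}.

D2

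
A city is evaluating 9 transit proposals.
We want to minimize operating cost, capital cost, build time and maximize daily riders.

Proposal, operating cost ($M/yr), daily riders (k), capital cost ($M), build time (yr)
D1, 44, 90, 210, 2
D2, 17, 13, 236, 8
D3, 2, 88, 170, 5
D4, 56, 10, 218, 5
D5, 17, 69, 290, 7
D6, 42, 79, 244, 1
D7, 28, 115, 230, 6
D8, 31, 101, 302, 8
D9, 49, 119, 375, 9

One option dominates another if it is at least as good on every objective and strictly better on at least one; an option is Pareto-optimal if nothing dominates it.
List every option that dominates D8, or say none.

D7

D7: operating cost 28≤31, daily riders 115≥101, capital cost 230≤302, build time 6≤8 — dominates D8.
Others (D1, D2, D3, D4, D5, D6, D9) are each worse than D8 on at least one objective.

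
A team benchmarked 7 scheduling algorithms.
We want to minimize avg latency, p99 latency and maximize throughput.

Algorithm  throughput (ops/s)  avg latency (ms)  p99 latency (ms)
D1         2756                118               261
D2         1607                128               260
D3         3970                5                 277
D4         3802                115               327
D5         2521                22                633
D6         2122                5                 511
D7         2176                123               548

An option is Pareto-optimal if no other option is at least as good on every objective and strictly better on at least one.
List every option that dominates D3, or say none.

none

D1: worse on throughput (2756 vs 3970).
D2: worse on throughput (1607 vs 3970).
D4: worse on throughput (3802 vs 3970).
D5: worse on throughput (2521 vs 3970).
D6: worse on throughput (2122 vs 3970).
D7: worse on throughput (2176 vs 3970).
No option dominates D3.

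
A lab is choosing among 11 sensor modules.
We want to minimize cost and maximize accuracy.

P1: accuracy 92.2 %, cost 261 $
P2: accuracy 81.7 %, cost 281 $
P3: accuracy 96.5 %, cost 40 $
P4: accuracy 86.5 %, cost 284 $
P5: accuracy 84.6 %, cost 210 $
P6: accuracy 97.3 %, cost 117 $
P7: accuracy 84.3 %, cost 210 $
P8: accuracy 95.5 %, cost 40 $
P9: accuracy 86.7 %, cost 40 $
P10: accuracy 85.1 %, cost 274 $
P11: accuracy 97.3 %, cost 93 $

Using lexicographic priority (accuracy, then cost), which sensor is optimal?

First maximize accuracy: best is 97.3, kept {P6, P11}.
Then minimize cost: best is 93, kept {P11}.

P11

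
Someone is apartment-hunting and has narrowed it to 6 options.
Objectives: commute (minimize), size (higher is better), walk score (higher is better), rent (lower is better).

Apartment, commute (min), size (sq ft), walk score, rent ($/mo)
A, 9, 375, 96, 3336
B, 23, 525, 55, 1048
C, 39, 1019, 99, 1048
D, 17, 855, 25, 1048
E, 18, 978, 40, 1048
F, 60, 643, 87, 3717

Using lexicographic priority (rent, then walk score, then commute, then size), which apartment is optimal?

C

First minimize rent: best is 1048, kept {B, C, D, E}.
Then maximize walk score: best is 99, kept {C}.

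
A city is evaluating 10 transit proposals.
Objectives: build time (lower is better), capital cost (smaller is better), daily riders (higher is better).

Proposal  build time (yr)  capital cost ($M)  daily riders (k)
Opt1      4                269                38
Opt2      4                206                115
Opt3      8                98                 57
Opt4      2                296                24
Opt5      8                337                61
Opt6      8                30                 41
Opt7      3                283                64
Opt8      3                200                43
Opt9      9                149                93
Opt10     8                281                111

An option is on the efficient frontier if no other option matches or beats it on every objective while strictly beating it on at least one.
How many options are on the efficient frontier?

Opt1: dominated by Opt2 (build time 4≤4, capital cost 206≤269, daily riders 115≥38).
Opt2: not dominated (best daily riders).
Opt3: not dominated.
Opt4: not dominated (best build time).
Opt5: dominated by Opt2 (build time 4≤8, capital cost 206≤337, daily riders 115≥61).
Opt6: not dominated (best capital cost).
Opt7: not dominated.
Opt8: not dominated.
Opt9: not dominated.
Opt10: dominated by Opt2 (build time 4≤8, capital cost 206≤281, daily riders 115≥111).
Pareto-optimal: Opt2, Opt3, Opt4, Opt6, Opt7, Opt8, Opt9 → 7.

7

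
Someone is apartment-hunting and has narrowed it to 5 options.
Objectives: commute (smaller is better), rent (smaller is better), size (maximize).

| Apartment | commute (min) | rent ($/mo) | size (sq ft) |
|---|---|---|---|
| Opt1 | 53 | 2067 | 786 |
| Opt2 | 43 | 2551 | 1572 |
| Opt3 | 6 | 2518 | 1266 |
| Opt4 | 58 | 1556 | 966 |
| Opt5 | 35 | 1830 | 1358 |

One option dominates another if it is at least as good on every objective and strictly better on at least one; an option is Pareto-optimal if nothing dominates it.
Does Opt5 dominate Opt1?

Yes

Opt5 vs Opt1: commute 35≤53, rent 1830≤2067, size 1358≥786 — Opt5 is at least as good on every objective with at least one strict improvement.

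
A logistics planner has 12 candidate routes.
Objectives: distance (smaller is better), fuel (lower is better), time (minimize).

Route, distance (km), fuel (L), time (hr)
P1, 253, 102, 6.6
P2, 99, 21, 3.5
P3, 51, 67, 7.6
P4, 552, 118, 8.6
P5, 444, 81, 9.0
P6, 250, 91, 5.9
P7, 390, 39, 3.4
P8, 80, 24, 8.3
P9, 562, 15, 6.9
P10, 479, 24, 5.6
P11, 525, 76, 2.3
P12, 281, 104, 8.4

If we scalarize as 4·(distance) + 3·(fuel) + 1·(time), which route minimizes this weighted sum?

P8

P1: 4·253 + 3·102 + 1·6.6 = 1324.6
P2: 4·99 + 3·21 + 1·3.5 = 462.5
P3: 4·51 + 3·67 + 1·7.6 = 412.6
P4: 4·552 + 3·118 + 1·8.6 = 2570.6
P5: 4·444 + 3·81 + 1·9.0 = 2028.0
P6: 4·250 + 3·91 + 1·5.9 = 1278.9
P7: 4·390 + 3·39 + 1·3.4 = 1680.4
P8: 4·80 + 3·24 + 1·8.3 = 400.3
P9: 4·562 + 3·15 + 1·6.9 = 2299.9
P10: 4·479 + 3·24 + 1·5.6 = 1993.6
P11: 4·525 + 3·76 + 1·2.3 = 2330.3
P12: 4·281 + 3·104 + 1·8.4 = 1444.4
Lowest: P8 at 400.3.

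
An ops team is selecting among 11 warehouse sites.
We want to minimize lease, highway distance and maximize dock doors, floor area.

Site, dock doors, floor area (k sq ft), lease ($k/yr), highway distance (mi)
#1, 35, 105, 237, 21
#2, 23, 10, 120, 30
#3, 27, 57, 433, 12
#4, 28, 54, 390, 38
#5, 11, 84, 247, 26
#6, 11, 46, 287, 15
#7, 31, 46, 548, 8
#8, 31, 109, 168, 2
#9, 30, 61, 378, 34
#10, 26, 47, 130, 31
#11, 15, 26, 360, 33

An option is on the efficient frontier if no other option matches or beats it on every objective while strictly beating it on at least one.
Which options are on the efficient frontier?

#1, #2, #8, #10

#1: not dominated (best dock doors).
#2: not dominated (best lease).
#3: dominated by #8 (dock doors 31≥27, floor area 109≥57, lease 168≤433, highway distance 2≤12).
#4: dominated by #1 (dock doors 35≥28, floor area 105≥54, lease 237≤390, highway distance 21≤38).
#5: dominated by #1 (dock doors 35≥11, floor area 105≥84, lease 237≤247, highway distance 21≤26).
#6: dominated by #8 (dock doors 31≥11, floor area 109≥46, lease 168≤287, highway distance 2≤15).
#7: dominated by #8 (dock doors 31≥31, floor area 109≥46, lease 168≤548, highway distance 2≤8).
#8: not dominated (best floor area).
#9: dominated by #1 (dock doors 35≥30, floor area 105≥61, lease 237≤378, highway distance 21≤34).
#10: not dominated.
#11: dominated by #1 (dock doors 35≥15, floor area 105≥26, lease 237≤360, highway distance 21≤33).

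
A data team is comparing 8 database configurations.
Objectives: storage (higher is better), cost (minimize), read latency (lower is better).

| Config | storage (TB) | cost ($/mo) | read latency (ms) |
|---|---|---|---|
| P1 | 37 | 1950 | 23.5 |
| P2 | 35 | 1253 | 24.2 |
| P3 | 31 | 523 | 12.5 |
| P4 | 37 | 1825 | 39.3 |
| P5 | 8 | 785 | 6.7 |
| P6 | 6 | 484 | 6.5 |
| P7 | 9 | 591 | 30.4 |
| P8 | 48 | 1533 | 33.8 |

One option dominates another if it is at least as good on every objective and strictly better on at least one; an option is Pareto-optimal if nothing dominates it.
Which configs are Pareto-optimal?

P1, P2, P3, P5, P6, P8

P1: not dominated.
P2: not dominated.
P3: not dominated.
P4: dominated by P8 (storage 48≥37, cost 1533≤1825, read latency 33.8≤39.3).
P5: not dominated.
P6: not dominated (best cost).
P7: dominated by P3 (storage 31≥9, cost 523≤591, read latency 12.5≤30.4).
P8: not dominated (best storage).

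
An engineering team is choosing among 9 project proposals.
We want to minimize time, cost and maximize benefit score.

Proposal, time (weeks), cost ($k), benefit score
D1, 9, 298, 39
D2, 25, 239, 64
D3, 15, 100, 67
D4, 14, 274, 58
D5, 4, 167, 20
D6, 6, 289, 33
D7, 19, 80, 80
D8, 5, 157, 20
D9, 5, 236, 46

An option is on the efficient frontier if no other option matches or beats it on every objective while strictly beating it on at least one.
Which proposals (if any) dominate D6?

D9

D9: time 5≤6, cost 236≤289, benefit score 46≥33 — dominates D6.
Others (D1, D2, D3, D4, D5, D7, D8) are each worse than D6 on at least one objective.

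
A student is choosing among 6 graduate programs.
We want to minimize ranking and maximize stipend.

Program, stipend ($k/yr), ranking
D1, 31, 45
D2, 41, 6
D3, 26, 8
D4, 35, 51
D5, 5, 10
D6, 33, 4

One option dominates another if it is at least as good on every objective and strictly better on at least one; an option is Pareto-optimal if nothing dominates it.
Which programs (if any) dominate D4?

D2: stipend 41≥35, ranking 6≤51 — dominates D4.
Others (D1, D3, D5, D6) are each worse than D4 on at least one objective.

D2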